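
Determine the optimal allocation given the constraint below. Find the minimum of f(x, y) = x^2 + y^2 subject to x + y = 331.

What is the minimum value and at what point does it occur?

Substitute y = 331 - x into f(x,y) = x^2 + y^2:
g(x) = x^2 + (331 - x)^2 = 2x^2 - 662x + 109561
g'(x) = 4x - 662 = 0  =>  x = 331/2
y = 331 - 331/2 = 331/2
Minimum value = (331/2)^2 + (331/2)^2 = 109561/2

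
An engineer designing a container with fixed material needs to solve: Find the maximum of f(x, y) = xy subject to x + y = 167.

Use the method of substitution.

Substitute y = 167 - x into f(x,y) = xy:
g(x) = x(167 - x) = 167x - x^2
g'(x) = 167 - 2x = 0  =>  x = 167/2
y = 167 - 167/2 = 167/2
Maximum value = (167/2) * (167/2) = 27889/4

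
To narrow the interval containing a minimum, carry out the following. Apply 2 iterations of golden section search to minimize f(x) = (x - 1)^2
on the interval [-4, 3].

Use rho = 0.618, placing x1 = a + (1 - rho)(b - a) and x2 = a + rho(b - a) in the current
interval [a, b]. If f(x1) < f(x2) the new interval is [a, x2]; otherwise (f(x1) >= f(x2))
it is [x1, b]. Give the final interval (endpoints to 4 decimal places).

Golden section search for min of f(x) = (x - 1)^2 on [-4, 3].
Each step: x1 = a + (1 - rho)(b - a), x2 = a + rho(b - a); if f(x1) < f(x2) keep [a, x2], otherwise keep [x1, b].
Step 1: [-4.0000, 3.0000], x1=-1.3260 (f=5.4103), x2=0.3260 (f=0.4543); f(x1) > f(x2) => keep [-1.3260, 3.0000]
Step 2: [-1.3260, 3.0000], x1=0.3265 (f=0.4536), x2=1.3475 (f=0.1207); f(x1) > f(x2) => keep [0.3265, 3.0000]
Final interval: [0.3265, 3.0000]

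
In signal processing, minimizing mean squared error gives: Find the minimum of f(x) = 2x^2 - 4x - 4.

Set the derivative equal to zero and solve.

f(x) = 2x^2 - 4x - 4
f'(x) = 4x + (-4) = 0
x = 4/4 = 1
f(1) = -6
Since f''(x) = 4 > 0, this is a minimum.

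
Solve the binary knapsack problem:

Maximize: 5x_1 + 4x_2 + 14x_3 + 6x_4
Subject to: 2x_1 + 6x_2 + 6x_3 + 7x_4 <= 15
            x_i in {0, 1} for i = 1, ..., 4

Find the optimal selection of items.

Items: item 1 (v=5, w=2), item 2 (v=4, w=6), item 3 (v=14, w=6), item 4 (v=6, w=7)
Capacity: 15
Checking all 16 subsets (w = total weight, v = total value):
  {}: w = 0, v = 0
  {1}: w = 2, v = 5
  {2}: w = 6, v = 4
  {3}: w = 6, v = 14
  {4}: w = 7, v = 6
  {1, 2}: w = 8, v = 9
  {1, 3}: w = 8, v = 19
  {1, 4}: w = 9, v = 11
  {2, 3}: w = 12, v = 18
  {2, 4}: w = 13, v = 10
  {3, 4}: w = 13, v = 20
  {1, 2, 3}: w = 14, v = 23
  {1, 2, 4}: w = 15, v = 15
  {1, 3, 4}: w = 15, v = 25
  {2, 3, 4}: w = 19 > 15, infeasible
  {1, 2, 3, 4}: w = 21 > 15, infeasible
Best feasible subset: items [1, 3, 4]
Total weight: 15 <= 15, total value: 25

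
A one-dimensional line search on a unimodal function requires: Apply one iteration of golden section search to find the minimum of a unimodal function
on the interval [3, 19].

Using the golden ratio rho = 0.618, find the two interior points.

Golden section search on [3, 19].
Golden ratio rho = 0.618 (approx).
Interior points:
  x_1 = 3 + (1-0.618)*16 = 9.1120
  x_2 = 3 + 0.618*16 = 12.8880
Compare f(x_1) and f(x_2) to determine which subinterval to keep.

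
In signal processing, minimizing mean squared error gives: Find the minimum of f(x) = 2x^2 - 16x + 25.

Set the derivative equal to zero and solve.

f(x) = 2x^2 - 16x + 25
f'(x) = 4x + (-16) = 0
x = 16/4 = 4
f(4) = -7
Since f''(x) = 4 > 0, this is a minimum.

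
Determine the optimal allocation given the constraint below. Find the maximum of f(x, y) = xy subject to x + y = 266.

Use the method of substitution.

Substitute y = 266 - x into f(x,y) = xy:
g(x) = x(266 - x) = 266x - x^2
g'(x) = 266 - 2x = 0  =>  x = 133
y = 266 - 133 = 133
Maximum value = 133 * 133 = 17689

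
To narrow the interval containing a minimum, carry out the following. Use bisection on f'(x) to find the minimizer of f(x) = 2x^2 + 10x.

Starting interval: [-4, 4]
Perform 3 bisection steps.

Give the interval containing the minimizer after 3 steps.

Finding critical point of f(x) = 2x^2 + 10x using bisection on f'(x) = 4x + 10.
f'(x) = 0 when x = -5/2.
Starting interval: [-4, 4]
Step 1: mid = 0, f'(mid) = 10, new interval = [-4, 0]
Step 2: mid = -2, f'(mid) = 2, new interval = [-4, -2]
Step 3: mid = -3, f'(mid) = -2, new interval = [-3, -2]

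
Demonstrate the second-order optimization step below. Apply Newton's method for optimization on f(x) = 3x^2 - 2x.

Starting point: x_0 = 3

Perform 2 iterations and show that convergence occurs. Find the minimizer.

f(x) = 3x^2 - 2x, f'(x) = 6x + (-2), f''(x) = 6
Step 1: f'(3) = 16, x_1 = 3 - 16/6 = 1/3
Step 2: f'(1/3) = 0, x_2 = 1/3 (converged)
Newton's method converges in 1 step for quadratics.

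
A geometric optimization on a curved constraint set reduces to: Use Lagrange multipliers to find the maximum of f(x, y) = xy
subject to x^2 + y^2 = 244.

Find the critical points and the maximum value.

Lagrange conditions: y = 2*lambda*x and x = 2*lambda*y
If x = 0 then y = 0, violating the constraint, so x, y != 0.
Dividing: y/x = x/y => x^2 = y^2 => y = x or y = -x
Constraint: 2x^2 = 244 => x^2 = 122 => x = +/-sqrt(122)
Critical points: (sqrt(122), sqrt(122)), (-sqrt(122), -sqrt(122)), (sqrt(122), -sqrt(122)), (-sqrt(122), sqrt(122))
  y = x:  xy = x^2 = 122  at (sqrt(122), sqrt(122)) and (-sqrt(122), -sqrt(122))
  y = -x: xy = -x^2 = -122 at (sqrt(122), -sqrt(122)) and (-sqrt(122), sqrt(122))
Maximum xy = 122 at (sqrt(122), sqrt(122)) and (-sqrt(122), -sqrt(122))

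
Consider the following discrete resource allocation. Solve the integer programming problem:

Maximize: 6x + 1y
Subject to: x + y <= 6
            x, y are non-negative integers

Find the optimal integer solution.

Objective: 6x + 1y, constraint: x + y <= 6
Coefficient of x is 6 >= coefficient of y is 1, so allocate the entire budget to x.
Optimal: x = 6, y = 0, value = 36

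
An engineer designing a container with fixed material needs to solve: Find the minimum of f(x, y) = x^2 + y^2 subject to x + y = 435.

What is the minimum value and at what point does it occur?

Substitute y = 435 - x into f(x,y) = x^2 + y^2:
g(x) = x^2 + (435 - x)^2 = 2x^2 - 870x + 189225
g'(x) = 4x - 870 = 0  =>  x = 435/2
y = 435 - 435/2 = 435/2
Minimum value = (435/2)^2 + (435/2)^2 = 189225/2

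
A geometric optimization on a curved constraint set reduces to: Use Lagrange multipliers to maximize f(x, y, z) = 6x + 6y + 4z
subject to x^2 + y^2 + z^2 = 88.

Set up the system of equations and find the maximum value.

Lagrange conditions: 6 = 2*lambda*x, 6 = 2*lambda*y, 4 = 2*lambda*z
So x:6 = y:6 = z:4, i.e. x = 6t, y = 6t, z = 4t
Constraint: t^2*(6^2 + 6^2 + 4^2) = 88
  t^2 * 88 = 88  =>  t = sqrt(1)
Maximum = 6*6t + 6*6t + 4*4t = 88*sqrt(1) = 88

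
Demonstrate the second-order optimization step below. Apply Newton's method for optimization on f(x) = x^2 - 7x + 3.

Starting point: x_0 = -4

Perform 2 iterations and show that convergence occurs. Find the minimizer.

f(x) = x^2 - 7x + 3, f'(x) = 2x + (-7), f''(x) = 2
Step 1: f'(-4) = -15, x_1 = -4 - -15/2 = 7/2
Step 2: f'(7/2) = 0, x_2 = 7/2 (converged)
Newton's method converges in 1 step for quadratics.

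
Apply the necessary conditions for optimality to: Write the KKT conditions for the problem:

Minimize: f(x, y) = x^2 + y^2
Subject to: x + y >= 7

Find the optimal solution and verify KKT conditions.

KKT conditions for min x^2 + y^2 s.t. x + y >= 7:
Stationarity: 2x = mu, 2y = mu
So x = y = mu/2.
Complementary slackness: mu*(x + y - 7) = 0
Primal feasibility: x + y >= 7; dual feasibility: mu >= 0
If mu = 0 then x = y = 0, but 0 + 0 < 7 is infeasible, so the constraint is active.
Constraint active: x + y = 2*(mu/2) = 7 => mu = 7
x = y = 7/2, f = 49/2
Verify: stationarity 2*(7/2) = 7 = mu; primal 7/2 + 7/2 = 7 >= 7; dual mu = 7 >= 0; complementary slackness 7*(7 - 7) = 0. All KKT conditions hold.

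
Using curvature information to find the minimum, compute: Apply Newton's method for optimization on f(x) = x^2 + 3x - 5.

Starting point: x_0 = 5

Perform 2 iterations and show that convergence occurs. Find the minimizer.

f(x) = x^2 + 3x - 5, f'(x) = 2x + (3), f''(x) = 2
Step 1: f'(5) = 13, x_1 = 5 - 13/2 = -3/2
Step 2: f'(-3/2) = 0, x_2 = -3/2 (converged)
Newton's method converges in 1 step for quadratics.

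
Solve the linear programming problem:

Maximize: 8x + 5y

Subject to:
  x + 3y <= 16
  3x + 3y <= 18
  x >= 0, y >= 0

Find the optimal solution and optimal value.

Feasible vertices: (0, 0), (0, 16/3), (1, 5), (6, 0)
Objective 8x + 5y at each:
  (0, 0): 0
  (0, 16/3): 80/3
  (1, 5): 33
  (6, 0): 48
Maximum is 48 at (6, 0).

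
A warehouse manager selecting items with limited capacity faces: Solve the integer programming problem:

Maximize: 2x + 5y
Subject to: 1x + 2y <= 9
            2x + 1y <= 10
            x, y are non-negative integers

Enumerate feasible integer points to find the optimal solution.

Constraint 1: 1x + 2y <= 9
Constraint 2: 2x + 1y <= 10
Feasible x range (need y >= 0): 0 <= x <= min(9/1, 10/2) => x in {0, ..., 5}.
Enumerate feasible integer points row by row (the coefficient of y is 5 > 0, so for each x the largest feasible y gives the best value):
  x = 0: y <= min((9 - 1*0)/2, (10 - 2*0)/1) => y in {0, ..., 4}; best 2*0 + 5*4 = 20
  x = 1: y <= min((9 - 1*1)/2, (10 - 2*1)/1) => y in {0, ..., 4}; best 2*1 + 5*4 = 22
  x = 2: y <= min((9 - 1*2)/2, (10 - 2*2)/1) => y in {0, ..., 3}; best 2*2 + 5*3 = 19
  x = 3: y <= min((9 - 1*3)/2, (10 - 2*3)/1) => y in {0, ..., 3}; best 2*3 + 5*3 = 21
  x = 4: y <= min((9 - 1*4)/2, (10 - 2*4)/1) => y in {0, ..., 2}; best 2*4 + 5*2 = 18
  x = 5: y <= min((9 - 1*5)/2, (10 - 2*5)/1) => y in {0}; best 2*5 + 5*0 = 10
The maximum 2x + 5y = 22 is achieved at x = 1, y = 4.
Check: 1*1 + 2*4 = 9 <= 9 and 2*1 + 1*4 = 6 <= 10.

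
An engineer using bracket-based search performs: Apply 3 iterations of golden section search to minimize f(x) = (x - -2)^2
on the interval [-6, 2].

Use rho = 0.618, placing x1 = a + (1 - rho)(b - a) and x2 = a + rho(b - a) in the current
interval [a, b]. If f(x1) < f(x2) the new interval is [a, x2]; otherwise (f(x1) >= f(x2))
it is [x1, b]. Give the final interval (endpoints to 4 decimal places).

Golden section search for min of f(x) = (x - -2)^2 on [-6, 2].
Each step: x1 = a + (1 - rho)(b - a), x2 = a + rho(b - a); if f(x1) < f(x2) keep [a, x2], otherwise keep [x1, b].
Step 1: [-6.0000, 2.0000], x1=-2.9440 (f=0.8911), x2=-1.0560 (f=0.8911); f(x1) = f(x2) (tie, not '<') => keep [-2.9440, 2.0000]
Step 2: [-2.9440, 2.0000], x1=-1.0554 (f=0.8923), x2=0.1114 (f=4.4580); f(x1) < f(x2) => keep [-2.9440, 0.1114]
Step 3: [-2.9440, 0.1114], x1=-1.7768 (f=0.0498), x2=-1.0558 (f=0.8916); f(x1) < f(x2) => keep [-2.9440, -1.0558]
Final interval: [-2.9440, -1.0558]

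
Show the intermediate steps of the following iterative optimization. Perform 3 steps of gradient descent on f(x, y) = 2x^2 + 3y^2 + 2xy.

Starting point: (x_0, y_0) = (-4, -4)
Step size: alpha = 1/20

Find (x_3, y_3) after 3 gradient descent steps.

f(x,y) = 2x^2 + 3y^2 + 2xy
grad_x = 4x + 2y, grad_y = 6y + 2x
Step 1: grad = (-24, -32), (-14/5, -12/5)
Step 2: grad = (-16, -20), (-2, -7/5)
Step 3: grad = (-54/5, -62/5), (-73/50, -39/50)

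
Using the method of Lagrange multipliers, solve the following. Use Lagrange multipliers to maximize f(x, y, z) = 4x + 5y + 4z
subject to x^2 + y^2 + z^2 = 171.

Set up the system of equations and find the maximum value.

Lagrange conditions: 4 = 2*lambda*x, 5 = 2*lambda*y, 4 = 2*lambda*z
So x:4 = y:5 = z:4, i.e. x = 4t, y = 5t, z = 4t
Constraint: t^2*(4^2 + 5^2 + 4^2) = 171
  t^2 * 57 = 171  =>  t = sqrt(3)
Maximum = 4*4t + 5*5t + 4*4t = 57*sqrt(3) = sqrt(9747)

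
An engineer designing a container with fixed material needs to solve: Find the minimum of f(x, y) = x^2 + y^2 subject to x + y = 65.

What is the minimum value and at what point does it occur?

Substitute y = 65 - x into f(x,y) = x^2 + y^2:
g(x) = x^2 + (65 - x)^2 = 2x^2 - 130x + 4225
g'(x) = 4x - 130 = 0  =>  x = 65/2
y = 65 - 65/2 = 65/2
Minimum value = (65/2)^2 + (65/2)^2 = 4225/2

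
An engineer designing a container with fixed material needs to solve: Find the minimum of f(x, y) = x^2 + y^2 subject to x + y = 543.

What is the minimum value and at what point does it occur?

Substitute y = 543 - x into f(x,y) = x^2 + y^2:
g(x) = x^2 + (543 - x)^2 = 2x^2 - 1086x + 294849
g'(x) = 4x - 1086 = 0  =>  x = 543/2
y = 543 - 543/2 = 543/2
Minimum value = (543/2)^2 + (543/2)^2 = 294849/2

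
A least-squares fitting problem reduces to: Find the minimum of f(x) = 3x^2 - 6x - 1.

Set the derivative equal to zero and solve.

f(x) = 3x^2 - 6x - 1
f'(x) = 6x + (-6) = 0
x = 6/6 = 1
f(1) = -4
Since f''(x) = 6 > 0, this is a minimum.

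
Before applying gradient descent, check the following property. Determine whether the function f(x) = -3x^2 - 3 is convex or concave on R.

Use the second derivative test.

f(x) = -3x^2 - 3
f'(x) = -6x + 0
f''(x) = -6
Since f''(x) = -6 < 0 for all x, f is concave on R.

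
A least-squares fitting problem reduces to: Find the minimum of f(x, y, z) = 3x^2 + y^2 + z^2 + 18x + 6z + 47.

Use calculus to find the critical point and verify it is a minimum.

f(x,y,z) = 3x^2 + y^2 + z^2 + 18x + 6z + 47
df/dx = 6x + (18) = 0 => x = -3
df/dy = 2y + (0) = 0 => y = 0
df/dz = 2z + (6) = 0 => z = -3
f(-3,0,-3) = 3*(-3)^2 + 1*(0)^2 + 1*(-3)^2 + 18*(-3) + 6*(-3) + 47 = 11
Hessian is diagonal with entries 6, 2, 2 > 0, confirmed minimum.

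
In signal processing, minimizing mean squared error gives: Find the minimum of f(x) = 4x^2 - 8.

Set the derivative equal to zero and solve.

f(x) = 4x^2 - 8
f'(x) = 8x + (0) = 0
x = 0/8 = 0
f(0) = -8
Since f''(x) = 8 > 0, this is a minimum.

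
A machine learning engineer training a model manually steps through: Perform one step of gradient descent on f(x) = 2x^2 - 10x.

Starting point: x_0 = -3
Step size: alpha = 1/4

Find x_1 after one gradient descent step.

f(x) = 2x^2 - 10x
f'(x) = 4x - 10
f'(-3) = 4*-3 + (-10) = -22
x_1 = x_0 - alpha * f'(x_0) = -3 - 1/4 * -22 = 5/2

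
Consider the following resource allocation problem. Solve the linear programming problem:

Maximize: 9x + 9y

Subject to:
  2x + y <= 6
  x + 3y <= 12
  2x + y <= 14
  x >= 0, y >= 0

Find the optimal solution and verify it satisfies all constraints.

Feasible vertices: (0, 0), (0, 4), (6/5, 18/5), (3, 0)
Objective 9x + 9y at each vertex:
  (0, 0): 0
  (0, 4): 36
  (6/5, 18/5): 216/5
  (3, 0): 27
Maximum is 216/5 at (6/5, 18/5).
Verify constraints at (x, y) = (6/5, 18/5):
  2*(6/5) + 1*(18/5) = 6 <= 6 (active)
  1*(6/5) + 3*(18/5) = 12 <= 12 (active)
  2*(6/5) + 1*(18/5) = 6 <= 14
  x = 6/5 >= 0, y = 18/5 >= 0. All constraints satisfied.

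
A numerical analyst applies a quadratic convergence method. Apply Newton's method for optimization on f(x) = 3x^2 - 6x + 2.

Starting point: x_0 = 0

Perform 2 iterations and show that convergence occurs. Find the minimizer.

f(x) = 3x^2 - 6x + 2, f'(x) = 6x + (-6), f''(x) = 6
Step 1: f'(0) = -6, x_1 = 0 - -6/6 = 1
Step 2: f'(1) = 0, x_2 = 1 (converged)
Newton's method converges in 1 step for quadratics.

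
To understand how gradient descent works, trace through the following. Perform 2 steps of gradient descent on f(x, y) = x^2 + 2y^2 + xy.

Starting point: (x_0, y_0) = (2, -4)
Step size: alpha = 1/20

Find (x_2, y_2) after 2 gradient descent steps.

f(x,y) = x^2 + 2y^2 + xy
grad_x = 2x + 1y, grad_y = 4y + 1x
Step 1: grad = (0, -14), (2, -33/10)
Step 2: grad = (7/10, -56/5), (393/200, -137/50)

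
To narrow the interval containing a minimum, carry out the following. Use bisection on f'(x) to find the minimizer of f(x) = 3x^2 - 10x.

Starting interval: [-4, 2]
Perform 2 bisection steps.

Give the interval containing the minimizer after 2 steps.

Finding critical point of f(x) = 3x^2 - 10x using bisection on f'(x) = 6x + -10.
f'(x) = 0 when x = 5/3.
Starting interval: [-4, 2]
Step 1: mid = -1, f'(mid) = -16, new interval = [-1, 2]
Step 2: mid = 1/2, f'(mid) = -7, new interval = [1/2, 2]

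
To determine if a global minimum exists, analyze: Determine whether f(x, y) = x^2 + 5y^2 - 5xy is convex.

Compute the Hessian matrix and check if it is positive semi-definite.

f(x,y) = x^2 + 5y^2 - 5xy
Hessian H = [[2, -5], [-5, 10]]
trace(H) = 12, det(H) = -5
Eigenvalues: (12 +/- sqrt(164)) / 2 = 12.4, -0.4031
Since not both eigenvalues positive, f is neither convex nor concave.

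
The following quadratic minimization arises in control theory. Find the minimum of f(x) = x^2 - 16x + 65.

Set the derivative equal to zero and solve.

f(x) = x^2 - 16x + 65
f'(x) = 2x + (-16) = 0
x = 16/2 = 8
f(8) = 1
Since f''(x) = 2 > 0, this is a minimum.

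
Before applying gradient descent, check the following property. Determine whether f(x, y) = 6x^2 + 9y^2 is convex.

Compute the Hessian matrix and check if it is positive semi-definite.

f(x,y) = 6x^2 + 9y^2
Hessian H = [[12, 0], [0, 18]]
trace(H) = 30, det(H) = 216
Eigenvalues: (30 +/- sqrt(36)) / 2 = 18, 12
Since both eigenvalues > 0, f is convex.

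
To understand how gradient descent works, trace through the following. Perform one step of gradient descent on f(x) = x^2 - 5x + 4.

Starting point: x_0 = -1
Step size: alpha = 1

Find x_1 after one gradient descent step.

f(x) = x^2 - 5x + 4
f'(x) = 2x - 5
f'(-1) = 2*-1 + (-5) = -7
x_1 = x_0 - alpha * f'(x_0) = -1 - 1 * -7 = 6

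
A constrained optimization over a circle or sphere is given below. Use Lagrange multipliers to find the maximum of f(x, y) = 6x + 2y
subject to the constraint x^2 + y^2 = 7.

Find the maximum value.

Set up Lagrange conditions: grad f = lambda * grad g
  6 = 2*lambda*x
  2 = 2*lambda*y
From these: x/y = 6/2, so x = 6t, y = 2t for some t.
Substitute into constraint: (6t)^2 + (2t)^2 = 7
  t^2 * 40 = 7
  t = sqrt(7/40)
Maximum = 6*x + 2*y = (6^2 + 2^2)*t = 40 * sqrt(7/40) = sqrt(280)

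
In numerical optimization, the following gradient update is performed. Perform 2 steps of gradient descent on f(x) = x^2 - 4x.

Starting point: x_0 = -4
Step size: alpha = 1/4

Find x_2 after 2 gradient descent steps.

f(x) = x^2 - 4x, f'(x) = 2x + (-4)
Step 1: f'(-4) = -12, x_1 = -4 - 1/4 * -12 = -1
Step 2: f'(-1) = -6, x_2 = -1 - 1/4 * -6 = 1/2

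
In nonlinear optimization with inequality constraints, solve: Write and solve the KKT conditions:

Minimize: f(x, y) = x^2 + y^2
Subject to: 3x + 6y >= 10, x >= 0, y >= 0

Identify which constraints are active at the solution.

KKT conditions for min x^2 + y^2 s.t. 3x + 6y >= 10, x >= 0, y >= 0:
Stationarity: 2x = mu*3 + mu_x, 2y = mu*6 + mu_y, with mu, mu_x, mu_y >= 0
Complementary slackness: mu*(3x + 6y - 10) = 0, mu_x*x = 0, mu_y*y = 0
(0, 0) is infeasible (3*0 + 6*0 < 10), so if mu = 0 stationarity would force x = mu_x/2 >= 0, y = mu_y/2 >= 0 with mu_x*x = mu_y*y = 0, i.e. x = y = 0: contradiction. Hence mu > 0 and 3x + 6y = 10 is active.
Try x > 0, y > 0 (so mu_x = mu_y = 0): x = 3*mu/2, y = 6*mu/2
Substitute: 3*(3*mu/2) + 6*(6*mu/2) = 10
  mu*45/2 = 10 => mu = 4/9
x* = 2/3 > 0, y* = 4/3 > 0, consistent with mu_x = mu_y = 0.
f is convex and the constraints are linear, so this KKT point is the global minimum.
f* = 20/9
Active constraints: 3x + 6y >= 10 (holds with equality, mu = 4/9 > 0); x >= 0 and y >= 0 are inactive (mu_x = mu_y = 0).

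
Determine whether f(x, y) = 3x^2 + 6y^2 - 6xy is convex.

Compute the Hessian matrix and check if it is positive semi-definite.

f(x,y) = 3x^2 + 6y^2 - 6xy
Hessian H = [[6, -6], [-6, 12]]
trace(H) = 18, det(H) = 36
Eigenvalues: (18 +/- sqrt(180)) / 2 = 15.71, 2.292
Since both eigenvalues > 0, f is convex.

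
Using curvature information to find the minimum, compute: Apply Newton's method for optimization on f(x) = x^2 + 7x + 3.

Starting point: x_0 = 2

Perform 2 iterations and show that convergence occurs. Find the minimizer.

f(x) = x^2 + 7x + 3, f'(x) = 2x + (7), f''(x) = 2
Step 1: f'(2) = 11, x_1 = 2 - 11/2 = -7/2
Step 2: f'(-7/2) = 0, x_2 = -7/2 (converged)
Newton's method converges in 1 step for quadratics.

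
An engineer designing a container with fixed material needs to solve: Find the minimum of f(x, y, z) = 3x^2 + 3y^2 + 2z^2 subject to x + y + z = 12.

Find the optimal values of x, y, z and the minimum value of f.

Using Lagrange multipliers on f = 3x^2 + 3y^2 + 2z^2 with constraint x + y + z = 12:
Conditions: 2*3*x = lambda, 2*3*y = lambda, 2*2*z = lambda
So x = lambda/6, y = lambda/6, z = lambda/4
Substituting into constraint: lambda * (7/12) = 12
lambda = 144/7
x = 24/7, y = 24/7, z = 36/7
Minimum value = 864/7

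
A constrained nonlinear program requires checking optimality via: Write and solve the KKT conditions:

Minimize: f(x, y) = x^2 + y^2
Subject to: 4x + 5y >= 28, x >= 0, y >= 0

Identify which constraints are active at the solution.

KKT conditions for min x^2 + y^2 s.t. 4x + 5y >= 28, x >= 0, y >= 0:
Stationarity: 2x = mu*4 + mu_x, 2y = mu*5 + mu_y, with mu, mu_x, mu_y >= 0
Complementary slackness: mu*(4x + 5y - 28) = 0, mu_x*x = 0, mu_y*y = 0
(0, 0) is infeasible (4*0 + 5*0 < 28), so if mu = 0 stationarity would force x = mu_x/2 >= 0, y = mu_y/2 >= 0 with mu_x*x = mu_y*y = 0, i.e. x = y = 0: contradiction. Hence mu > 0 and 4x + 5y = 28 is active.
Try x > 0, y > 0 (so mu_x = mu_y = 0): x = 4*mu/2, y = 5*mu/2
Substitute: 4*(4*mu/2) + 5*(5*mu/2) = 28
  mu*41/2 = 28 => mu = 56/41
x* = 112/41 > 0, y* = 140/41 > 0, consistent with mu_x = mu_y = 0.
f is convex and the constraints are linear, so this KKT point is the global minimum.
f* = 784/41
Active constraints: 4x + 5y >= 28 (holds with equality, mu = 56/41 > 0); x >= 0 and y >= 0 are inactive (mu_x = mu_y = 0).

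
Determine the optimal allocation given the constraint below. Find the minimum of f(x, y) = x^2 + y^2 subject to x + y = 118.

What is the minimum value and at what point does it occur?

Substitute y = 118 - x into f(x,y) = x^2 + y^2:
g(x) = x^2 + (118 - x)^2 = 2x^2 - 236x + 13924
g'(x) = 4x - 236 = 0  =>  x = 59
y = 118 - 59 = 59
Minimum value = 59^2 + 59^2 = 6962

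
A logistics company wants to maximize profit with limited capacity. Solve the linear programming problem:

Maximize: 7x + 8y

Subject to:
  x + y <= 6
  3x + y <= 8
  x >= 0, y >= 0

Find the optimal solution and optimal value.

Feasible vertices: (0, 0), (0, 6), (1, 5), (8/3, 0)
Objective 7x + 8y at each:
  (0, 0): 0
  (0, 6): 48
  (1, 5): 47
  (8/3, 0): 56/3
Maximum is 48 at (0, 6).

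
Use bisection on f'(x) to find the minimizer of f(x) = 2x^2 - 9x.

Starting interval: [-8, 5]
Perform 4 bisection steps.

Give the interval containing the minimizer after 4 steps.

Finding critical point of f(x) = 2x^2 - 9x using bisection on f'(x) = 4x + -9.
f'(x) = 0 when x = 9/4.
Starting interval: [-8, 5]
Step 1: mid = -3/2, f'(mid) = -15, new interval = [-3/2, 5]
Step 2: mid = 7/4, f'(mid) = -2, new interval = [7/4, 5]
Step 3: mid = 27/8, f'(mid) = 9/2, new interval = [7/4, 27/8]
Step 4: mid = 41/16, f'(mid) = 5/4, new interval = [7/4, 41/16]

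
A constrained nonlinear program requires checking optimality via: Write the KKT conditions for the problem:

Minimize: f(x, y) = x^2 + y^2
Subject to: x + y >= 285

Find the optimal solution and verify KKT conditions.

KKT conditions for min x^2 + y^2 s.t. x + y >= 285:
Stationarity: 2x = mu, 2y = mu
So x = y = mu/2.
Complementary slackness: mu*(x + y - 285) = 0
Primal feasibility: x + y >= 285; dual feasibility: mu >= 0
If mu = 0 then x = y = 0, but 0 + 0 < 285 is infeasible, so the constraint is active.
Constraint active: x + y = 2*(mu/2) = 285 => mu = 285
x = y = 285/2, f = 81225/2
Verify: stationarity 2*(285/2) = 285 = mu; primal 285/2 + 285/2 = 285 >= 285; dual mu = 285 >= 0; complementary slackness 285*(285 - 285) = 0. All KKT conditions hold.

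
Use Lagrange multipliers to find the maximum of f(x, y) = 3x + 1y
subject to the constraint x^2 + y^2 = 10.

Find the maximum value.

Set up Lagrange conditions: grad f = lambda * grad g
  3 = 2*lambda*x
  1 = 2*lambda*y
From these: x/y = 3/1, so x = 3t, y = 1t for some t.
Substitute into constraint: (3t)^2 + (1t)^2 = 10
  t^2 * 10 = 10
  t = sqrt(10/10)
Maximum = 3*x + 1*y = (3^2 + 1^2)*t = 10 * sqrt(10/10) = 10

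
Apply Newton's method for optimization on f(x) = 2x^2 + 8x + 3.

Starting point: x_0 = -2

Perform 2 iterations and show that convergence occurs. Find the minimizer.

f(x) = 2x^2 + 8x + 3, f'(x) = 4x + (8), f''(x) = 4
Step 1: f'(-2) = 0, x_1 = -2 - 0/4 = -2
Step 2: f'(-2) = 0, x_2 = -2 (converged)
Newton's method converges in 1 step for quadratics.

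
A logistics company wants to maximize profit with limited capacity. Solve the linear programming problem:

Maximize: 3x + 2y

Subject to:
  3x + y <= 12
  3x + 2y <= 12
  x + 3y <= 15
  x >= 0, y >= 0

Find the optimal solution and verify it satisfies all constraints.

Feasible vertices: (0, 0), (0, 5), (6/7, 33/7), (4, 0)
Objective 3x + 2y at each vertex:
  (0, 0): 0
  (0, 5): 10
  (6/7, 33/7): 12
  (4, 0): 12
Maximum is 12 at (6/7, 33/7).
Verify constraints at (x, y) = (6/7, 33/7):
  3*(6/7) + 1*(33/7) = 51/7 <= 12
  3*(6/7) + 2*(33/7) = 12 <= 12 (active)
  1*(6/7) + 3*(33/7) = 15 <= 15 (active)
  x = 6/7 >= 0, y = 33/7 >= 0. All constraints satisfied.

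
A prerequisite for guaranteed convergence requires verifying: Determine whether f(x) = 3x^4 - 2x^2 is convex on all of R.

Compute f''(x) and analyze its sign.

f(x) = 3x^4 - 2x^2
f'(x) = 12x^3 + -4x
f''(x) = 36x^2 + -4
f''(0) = -4 < 0, so not convex near x = 0
Therefore, f is not globally convex on R.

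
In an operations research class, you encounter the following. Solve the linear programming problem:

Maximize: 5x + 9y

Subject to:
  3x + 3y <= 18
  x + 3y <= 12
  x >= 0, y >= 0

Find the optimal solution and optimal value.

Feasible vertices: (0, 0), (0, 4), (3, 3), (6, 0)
Objective 5x + 9y at each:
  (0, 0): 0
  (0, 4): 36
  (3, 3): 42
  (6, 0): 30
Maximum is 42 at (3, 3).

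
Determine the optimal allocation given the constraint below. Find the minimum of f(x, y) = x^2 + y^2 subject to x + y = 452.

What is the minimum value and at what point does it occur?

Substitute y = 452 - x into f(x,y) = x^2 + y^2:
g(x) = x^2 + (452 - x)^2 = 2x^2 - 904x + 204304
g'(x) = 4x - 904 = 0  =>  x = 226
y = 452 - 226 = 226
Minimum value = 226^2 + 226^2 = 102152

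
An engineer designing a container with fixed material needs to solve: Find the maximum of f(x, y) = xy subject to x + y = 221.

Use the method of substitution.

Substitute y = 221 - x into f(x,y) = xy:
g(x) = x(221 - x) = 221x - x^2
g'(x) = 221 - 2x = 0  =>  x = 221/2
y = 221 - 221/2 = 221/2
Maximum value = (221/2) * (221/2) = 48841/4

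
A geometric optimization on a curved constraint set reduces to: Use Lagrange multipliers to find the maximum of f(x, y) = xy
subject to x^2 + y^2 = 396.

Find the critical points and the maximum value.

Lagrange conditions: y = 2*lambda*x and x = 2*lambda*y
If x = 0 then y = 0, violating the constraint, so x, y != 0.
Dividing: y/x = x/y => x^2 = y^2 => y = x or y = -x
Constraint: 2x^2 = 396 => x^2 = 198 => x = +/-sqrt(198)
Critical points: (sqrt(198), sqrt(198)), (-sqrt(198), -sqrt(198)), (sqrt(198), -sqrt(198)), (-sqrt(198), sqrt(198))
  y = x:  xy = x^2 = 198  at (sqrt(198), sqrt(198)) and (-sqrt(198), -sqrt(198))
  y = -x: xy = -x^2 = -198 at (sqrt(198), -sqrt(198)) and (-sqrt(198), sqrt(198))
Maximum xy = 198 at (sqrt(198), sqrt(198)) and (-sqrt(198), -sqrt(198))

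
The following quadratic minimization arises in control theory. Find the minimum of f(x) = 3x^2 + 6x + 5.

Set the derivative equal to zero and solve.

f(x) = 3x^2 + 6x + 5
f'(x) = 6x + (6) = 0
x = -6/6 = -1
f(-1) = 2
Since f''(x) = 6 > 0, this is a minimum.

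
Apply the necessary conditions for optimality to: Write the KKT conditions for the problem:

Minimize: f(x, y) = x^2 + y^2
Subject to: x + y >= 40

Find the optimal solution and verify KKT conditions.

KKT conditions for min x^2 + y^2 s.t. x + y >= 40:
Stationarity: 2x = mu, 2y = mu
So x = y = mu/2.
Complementary slackness: mu*(x + y - 40) = 0
Primal feasibility: x + y >= 40; dual feasibility: mu >= 0
If mu = 0 then x = y = 0, but 0 + 0 < 40 is infeasible, so the constraint is active.
Constraint active: x + y = 2*(mu/2) = 40 => mu = 40
x = y = 20, f = 800
Verify: stationarity 2*20 = 40 = mu; primal 20 + 20 = 40 >= 40; dual mu = 40 >= 0; complementary slackness 40*(40 - 40) = 0. All KKT conditions hold.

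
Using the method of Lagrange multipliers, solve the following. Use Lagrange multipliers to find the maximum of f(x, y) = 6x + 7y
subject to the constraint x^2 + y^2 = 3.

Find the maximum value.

Set up Lagrange conditions: grad f = lambda * grad g
  6 = 2*lambda*x
  7 = 2*lambda*y
From these: x/y = 6/7, so x = 6t, y = 7t for some t.
Substitute into constraint: (6t)^2 + (7t)^2 = 3
  t^2 * 85 = 3
  t = sqrt(3/85)
Maximum = 6*x + 7*y = (6^2 + 7^2)*t = 85 * sqrt(3/85) = sqrt(255)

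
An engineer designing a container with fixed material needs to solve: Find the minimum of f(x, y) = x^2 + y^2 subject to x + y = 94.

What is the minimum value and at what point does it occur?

Substitute y = 94 - x into f(x,y) = x^2 + y^2:
g(x) = x^2 + (94 - x)^2 = 2x^2 - 188x + 8836
g'(x) = 4x - 188 = 0  =>  x = 47
y = 94 - 47 = 47
Minimum value = 47^2 + 47^2 = 4418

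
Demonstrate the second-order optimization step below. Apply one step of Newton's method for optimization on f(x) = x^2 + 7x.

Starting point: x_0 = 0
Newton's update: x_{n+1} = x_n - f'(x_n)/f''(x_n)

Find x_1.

f(x) = x^2 + 7x
f'(x) = 2x + (7), f''(x) = 2
Newton step: x_1 = x_0 - f'(x_0)/f''(x_0)
f'(0) = 7
x_1 = 0 - 7/2 = -7/2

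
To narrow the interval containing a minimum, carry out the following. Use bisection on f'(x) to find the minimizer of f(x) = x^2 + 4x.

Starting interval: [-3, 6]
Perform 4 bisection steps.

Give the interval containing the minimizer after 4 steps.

Finding critical point of f(x) = x^2 + 4x using bisection on f'(x) = 2x + 4.
f'(x) = 0 when x = -2.
Starting interval: [-3, 6]
Step 1: mid = 3/2, f'(mid) = 7, new interval = [-3, 3/2]
Step 2: mid = -3/4, f'(mid) = 5/2, new interval = [-3, -3/4]
Step 3: mid = -15/8, f'(mid) = 1/4, new interval = [-3, -15/8]
Step 4: mid = -39/16, f'(mid) = -7/8, new interval = [-39/16, -15/8]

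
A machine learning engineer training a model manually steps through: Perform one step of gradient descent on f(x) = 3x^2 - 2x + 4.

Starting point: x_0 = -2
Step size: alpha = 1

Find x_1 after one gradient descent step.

f(x) = 3x^2 - 2x + 4
f'(x) = 6x - 2
f'(-2) = 6*-2 + (-2) = -14
x_1 = x_0 - alpha * f'(x_0) = -2 - 1 * -14 = 12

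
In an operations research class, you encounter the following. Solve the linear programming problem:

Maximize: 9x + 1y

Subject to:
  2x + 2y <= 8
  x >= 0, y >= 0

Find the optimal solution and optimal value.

The feasible region has vertices at [(0, 0), (4, 0), (0, 4)].
Checking objective 9x + 1y at each vertex:
  (0, 0): 9*0 + 1*0 = 0
  (4, 0): 9*4 + 1*0 = 36
  (0, 4): 9*0 + 1*4 = 4
Maximum is 36 at (4, 0).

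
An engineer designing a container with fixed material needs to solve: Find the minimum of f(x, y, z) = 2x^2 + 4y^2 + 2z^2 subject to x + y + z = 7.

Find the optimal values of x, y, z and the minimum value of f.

Using Lagrange multipliers on f = 2x^2 + 4y^2 + 2z^2 with constraint x + y + z = 7:
Conditions: 2*2*x = lambda, 2*4*y = lambda, 2*2*z = lambda
So x = lambda/4, y = lambda/8, z = lambda/4
Substituting into constraint: lambda * (5/8) = 7
lambda = 56/5
x = 14/5, y = 7/5, z = 14/5
Minimum value = 196/5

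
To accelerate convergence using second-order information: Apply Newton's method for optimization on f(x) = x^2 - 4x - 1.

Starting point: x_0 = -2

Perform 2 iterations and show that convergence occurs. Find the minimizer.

f(x) = x^2 - 4x - 1, f'(x) = 2x + (-4), f''(x) = 2
Step 1: f'(-2) = -8, x_1 = -2 - -8/2 = 2
Step 2: f'(2) = 0, x_2 = 2 (converged)
Newton's method converges in 1 step for quadratics.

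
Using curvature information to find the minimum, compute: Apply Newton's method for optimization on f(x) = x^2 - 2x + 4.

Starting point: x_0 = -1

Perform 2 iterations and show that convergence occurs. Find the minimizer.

f(x) = x^2 - 2x + 4, f'(x) = 2x + (-2), f''(x) = 2
Step 1: f'(-1) = -4, x_1 = -1 - -4/2 = 1
Step 2: f'(1) = 0, x_2 = 1 (converged)
Newton's method converges in 1 step for quadratics.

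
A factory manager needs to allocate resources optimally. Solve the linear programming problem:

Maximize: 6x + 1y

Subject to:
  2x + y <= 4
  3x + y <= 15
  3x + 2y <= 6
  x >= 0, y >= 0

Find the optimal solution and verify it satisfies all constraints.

Feasible vertices: (0, 0), (0, 3), (2, 0)
Objective 6x + 1y at each vertex:
  (0, 0): 0
  (0, 3): 3
  (2, 0): 12
Maximum is 12 at (2, 0).
Verify constraints at (x, y) = (2, 0):
  2*2 + 1*0 = 4 <= 4 (active)
  3*2 + 1*0 = 6 <= 15
  3*2 + 2*0 = 6 <= 6 (active)
  x = 2 >= 0, y = 0 >= 0. All constraints satisfied.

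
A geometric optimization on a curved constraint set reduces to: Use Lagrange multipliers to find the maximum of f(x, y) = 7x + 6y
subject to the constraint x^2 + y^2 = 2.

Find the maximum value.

Set up Lagrange conditions: grad f = lambda * grad g
  7 = 2*lambda*x
  6 = 2*lambda*y
From these: x/y = 7/6, so x = 7t, y = 6t for some t.
Substitute into constraint: (7t)^2 + (6t)^2 = 2
  t^2 * 85 = 2
  t = sqrt(2/85)
Maximum = 7*x + 6*y = (7^2 + 6^2)*t = 85 * sqrt(2/85) = sqrt(170)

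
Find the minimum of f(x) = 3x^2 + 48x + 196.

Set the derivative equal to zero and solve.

f(x) = 3x^2 + 48x + 196
f'(x) = 6x + (48) = 0
x = -48/6 = -8
f(-8) = 4
Since f''(x) = 6 > 0, this is a minimum.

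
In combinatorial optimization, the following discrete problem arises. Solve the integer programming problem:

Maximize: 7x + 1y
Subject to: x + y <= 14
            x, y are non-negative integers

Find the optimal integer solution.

Objective: 7x + 1y, constraint: x + y <= 14
Coefficient of x is 7 >= coefficient of y is 1, so allocate the entire budget to x.
Optimal: x = 14, y = 0, value = 98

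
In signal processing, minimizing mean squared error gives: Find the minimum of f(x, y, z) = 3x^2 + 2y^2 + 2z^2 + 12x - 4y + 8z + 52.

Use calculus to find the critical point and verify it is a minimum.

f(x,y,z) = 3x^2 + 2y^2 + 2z^2 + 12x - 4y + 8z + 52
df/dx = 6x + (12) = 0 => x = -2
df/dy = 4y + (-4) = 0 => y = 1
df/dz = 4z + (8) = 0 => z = -2
f(-2,1,-2) = 3*(-2)^2 + 2*(1)^2 + 2*(-2)^2 + 12*(-2) + -4*(1) + 8*(-2) + 52 = 30
Hessian is diagonal with entries 6, 4, 4 > 0, confirmed minimum.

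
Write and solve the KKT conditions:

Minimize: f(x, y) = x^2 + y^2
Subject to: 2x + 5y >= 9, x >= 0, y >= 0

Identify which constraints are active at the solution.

KKT conditions for min x^2 + y^2 s.t. 2x + 5y >= 9, x >= 0, y >= 0:
Stationarity: 2x = mu*2 + mu_x, 2y = mu*5 + mu_y, with mu, mu_x, mu_y >= 0
Complementary slackness: mu*(2x + 5y - 9) = 0, mu_x*x = 0, mu_y*y = 0
(0, 0) is infeasible (2*0 + 5*0 < 9), so if mu = 0 stationarity would force x = mu_x/2 >= 0, y = mu_y/2 >= 0 with mu_x*x = mu_y*y = 0, i.e. x = y = 0: contradiction. Hence mu > 0 and 2x + 5y = 9 is active.
Try x > 0, y > 0 (so mu_x = mu_y = 0): x = 2*mu/2, y = 5*mu/2
Substitute: 2*(2*mu/2) + 5*(5*mu/2) = 9
  mu*29/2 = 9 => mu = 18/29
x* = 18/29 > 0, y* = 45/29 > 0, consistent with mu_x = mu_y = 0.
f is convex and the constraints are linear, so this KKT point is the global minimum.
f* = 81/29
Active constraints: 2x + 5y >= 9 (holds with equality, mu = 18/29 > 0); x >= 0 and y >= 0 are inactive (mu_x = mu_y = 0).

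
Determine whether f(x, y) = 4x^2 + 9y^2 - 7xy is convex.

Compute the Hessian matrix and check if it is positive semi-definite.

f(x,y) = 4x^2 + 9y^2 - 7xy
Hessian H = [[8, -7], [-7, 18]]
trace(H) = 26, det(H) = 95
Eigenvalues: (26 +/- sqrt(296)) / 2 = 21.6, 4.398
Since both eigenvalues > 0, f is convex.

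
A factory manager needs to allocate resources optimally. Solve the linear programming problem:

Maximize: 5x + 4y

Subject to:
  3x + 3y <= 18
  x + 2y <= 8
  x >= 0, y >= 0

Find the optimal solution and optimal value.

Feasible vertices: (0, 0), (0, 4), (4, 2), (6, 0)
Objective 5x + 4y at each:
  (0, 0): 0
  (0, 4): 16
  (4, 2): 28
  (6, 0): 30
Maximum is 30 at (6, 0).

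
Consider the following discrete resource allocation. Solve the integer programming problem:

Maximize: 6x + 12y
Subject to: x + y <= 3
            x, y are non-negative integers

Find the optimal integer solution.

Objective: 6x + 12y, constraint: x + y <= 3
Coefficient of y is 12 > coefficient of x is 6, so allocate the entire budget to y.
Optimal: x = 0, y = 3, value = 36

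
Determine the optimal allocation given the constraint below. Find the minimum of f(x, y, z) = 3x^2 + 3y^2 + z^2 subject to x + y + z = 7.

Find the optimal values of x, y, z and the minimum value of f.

Using Lagrange multipliers on f = 3x^2 + 3y^2 + z^2 with constraint x + y + z = 7:
Conditions: 2*3*x = lambda, 2*3*y = lambda, 2*1*z = lambda
So x = lambda/6, y = lambda/6, z = lambda/2
Substituting into constraint: lambda * (5/6) = 7
lambda = 42/5
x = 7/5, y = 7/5, z = 21/5
Minimum value = 147/5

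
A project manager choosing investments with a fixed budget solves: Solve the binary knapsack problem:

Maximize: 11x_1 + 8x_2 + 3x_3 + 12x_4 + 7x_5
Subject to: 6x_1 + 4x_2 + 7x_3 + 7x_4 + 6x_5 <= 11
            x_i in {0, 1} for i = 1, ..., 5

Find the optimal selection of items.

Items: item 1 (v=11, w=6), item 2 (v=8, w=4), item 3 (v=3, w=7), item 4 (v=12, w=7), item 5 (v=7, w=6)
Capacity: 11
Checking all 32 subsets (w = total weight, v = total value):
  {}: w = 0, v = 0
  {1}: w = 6, v = 11
  {2}: w = 4, v = 8
  {3}: w = 7, v = 3
  {4}: w = 7, v = 12
  {5}: w = 6, v = 7
  {1, 2}: w = 10, v = 19
  {1, 3}: w = 13 > 11, infeasible
  {1, 4}: w = 13 > 11, infeasible
  {1, 5}: w = 12 > 11, infeasible
  {2, 3}: w = 11, v = 11
  {2, 4}: w = 11, v = 20
  {2, 5}: w = 10, v = 15
  {3, 4}: w = 14 > 11, infeasible
  {3, 5}: w = 13 > 11, infeasible
  {4, 5}: w = 13 > 11, infeasible
  {1, 2, 3}: w = 17 > 11, infeasible
  {1, 2, 4}: w = 17 > 11, infeasible
  {1, 2, 5}: w = 16 > 11, infeasible
  {1, 3, 4}: w = 20 > 11, infeasible
  {1, 3, 5}: w = 19 > 11, infeasible
  {1, 4, 5}: w = 19 > 11, infeasible
  {2, 3, 4}: w = 18 > 11, infeasible
  {2, 3, 5}: w = 17 > 11, infeasible
  {2, 4, 5}: w = 17 > 11, infeasible
  {3, 4, 5}: w = 20 > 11, infeasible
  {1, 2, 3, 4}: w = 24 > 11, infeasible
  {1, 2, 3, 5}: w = 23 > 11, infeasible
  {1, 2, 4, 5}: w = 23 > 11, infeasible
  {1, 3, 4, 5}: w = 26 > 11, infeasible
  {2, 3, 4, 5}: w = 24 > 11, infeasible
  {1, 2, 3, 4, 5}: w = 30 > 11, infeasible
Best feasible subset: items [2, 4]
Total weight: 11 <= 11, total value: 20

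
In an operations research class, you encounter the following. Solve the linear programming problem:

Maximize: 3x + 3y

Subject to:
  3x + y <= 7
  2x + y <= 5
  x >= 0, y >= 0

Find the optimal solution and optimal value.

Feasible vertices: (0, 0), (0, 5), (2, 1), (7/3, 0)
Objective 3x + 3y at each:
  (0, 0): 0
  (0, 5): 15
  (2, 1): 9
  (7/3, 0): 7
Maximum is 15 at (0, 5).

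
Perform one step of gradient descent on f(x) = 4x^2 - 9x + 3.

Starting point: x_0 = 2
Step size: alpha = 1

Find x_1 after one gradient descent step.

f(x) = 4x^2 - 9x + 3
f'(x) = 8x - 9
f'(2) = 8*2 + (-9) = 7
x_1 = x_0 - alpha * f'(x_0) = 2 - 1 * 7 = -5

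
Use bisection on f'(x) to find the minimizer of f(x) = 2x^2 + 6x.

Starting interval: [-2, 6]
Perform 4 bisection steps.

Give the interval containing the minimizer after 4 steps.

Finding critical point of f(x) = 2x^2 + 6x using bisection on f'(x) = 4x + 6.
f'(x) = 0 when x = -3/2.
Starting interval: [-2, 6]
Step 1: mid = 2, f'(mid) = 14, new interval = [-2, 2]
Step 2: mid = 0, f'(mid) = 6, new interval = [-2, 0]
Step 3: mid = -1, f'(mid) = 2, new interval = [-2, -1]
Step 4: mid = -3/2, f'(mid) = 0, new interval = [-3/2, -3/2]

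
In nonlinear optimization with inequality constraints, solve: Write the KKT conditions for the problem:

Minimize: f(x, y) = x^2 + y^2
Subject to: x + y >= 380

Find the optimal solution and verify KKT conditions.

KKT conditions for min x^2 + y^2 s.t. x + y >= 380:
Stationarity: 2x = mu, 2y = mu
So x = y = mu/2.
Complementary slackness: mu*(x + y - 380) = 0
Primal feasibility: x + y >= 380; dual feasibility: mu >= 0
If mu = 0 then x = y = 0, but 0 + 0 < 380 is infeasible, so the constraint is active.
Constraint active: x + y = 2*(mu/2) = 380 => mu = 380
x = y = 190, f = 72200
Verify: stationarity 2*190 = 380 = mu; primal 190 + 190 = 380 >= 380; dual mu = 380 >= 0; complementary slackness 380*(380 - 380) = 0. All KKT conditions hold.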